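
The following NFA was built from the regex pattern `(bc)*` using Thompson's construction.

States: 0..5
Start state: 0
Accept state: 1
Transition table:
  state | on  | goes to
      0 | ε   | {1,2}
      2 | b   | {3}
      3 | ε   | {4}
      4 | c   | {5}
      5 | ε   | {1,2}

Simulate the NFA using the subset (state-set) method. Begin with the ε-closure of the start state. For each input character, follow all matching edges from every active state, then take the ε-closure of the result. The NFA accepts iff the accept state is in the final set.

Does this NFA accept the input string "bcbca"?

initial (ε-close {0}): {0,1,2}
'b' @ 1: {3,4}
'c' @ 2: {1,2,5}  ✓accept
'b' @ 3: {3,4}
'c' @ 4: {1,2,5}  ✓accept
'a' @ 5: {}  — state set empty
end set {} — state 1 not in

Answer: REJECT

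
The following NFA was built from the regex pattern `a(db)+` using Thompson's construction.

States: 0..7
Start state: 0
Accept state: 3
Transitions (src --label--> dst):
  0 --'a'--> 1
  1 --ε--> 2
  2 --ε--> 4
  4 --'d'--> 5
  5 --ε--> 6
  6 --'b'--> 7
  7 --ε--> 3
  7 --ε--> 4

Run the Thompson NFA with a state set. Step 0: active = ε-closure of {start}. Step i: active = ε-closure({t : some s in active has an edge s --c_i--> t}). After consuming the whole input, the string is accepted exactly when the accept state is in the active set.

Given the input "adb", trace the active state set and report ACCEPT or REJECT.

Answer: ACCEPT

Derivation:
start: ε-closure({0}) = {0}
'a' @ 1: {1,2,4}
'd' @ 2: {5,6}
'b' @ 3: {3,4,7}  [accepting]
after full input: {3,4,7}  (accept=3 in)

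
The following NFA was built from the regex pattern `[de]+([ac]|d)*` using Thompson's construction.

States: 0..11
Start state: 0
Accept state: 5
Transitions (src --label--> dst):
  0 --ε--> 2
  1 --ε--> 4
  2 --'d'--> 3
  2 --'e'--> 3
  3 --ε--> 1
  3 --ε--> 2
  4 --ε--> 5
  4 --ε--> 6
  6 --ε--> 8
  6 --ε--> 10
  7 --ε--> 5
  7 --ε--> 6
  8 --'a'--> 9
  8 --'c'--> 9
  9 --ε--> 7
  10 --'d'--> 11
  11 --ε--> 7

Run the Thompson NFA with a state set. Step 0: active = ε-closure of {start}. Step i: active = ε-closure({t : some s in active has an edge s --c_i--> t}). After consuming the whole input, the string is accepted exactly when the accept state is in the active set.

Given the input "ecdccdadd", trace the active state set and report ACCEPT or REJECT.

Answer: ACCEPT

Derivation:
start: ε-closure({0}) = {0,2}
'e' @ 1: {1,2,3,4,5,6,8,10}  ✓accept
'c' @ 2: {5,6,7,8,9,10}  ✓accept
'd' @ 3: {5,6,7,8,10,11}  ✓accept
'c' @ 4: {5,6,7,8,9,10}  ✓accept
'c' @ 5: {5,6,7,8,9,10}  ✓accept
'd' @ 6: {5,6,7,8,10,11}  ✓accept
'a' @ 7: {5,6,7,8,9,10}  ✓accept
'd' @ 8: {5,6,7,8,10,11}  ✓accept
'd' @ 9: {5,6,7,8,10,11}  ✓accept
final: {5,6,7,8,10,11}; accept 5 in set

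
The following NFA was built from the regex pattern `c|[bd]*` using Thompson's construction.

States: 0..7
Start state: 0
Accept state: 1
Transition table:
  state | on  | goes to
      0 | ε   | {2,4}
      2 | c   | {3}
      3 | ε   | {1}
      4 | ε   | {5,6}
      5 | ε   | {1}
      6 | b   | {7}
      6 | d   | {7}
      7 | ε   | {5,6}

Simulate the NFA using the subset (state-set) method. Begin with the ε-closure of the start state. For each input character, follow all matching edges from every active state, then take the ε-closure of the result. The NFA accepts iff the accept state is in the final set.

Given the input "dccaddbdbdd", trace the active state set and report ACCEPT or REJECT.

Answer: REJECT

Derivation:
initial (ε-close {0}): {0,1,2,4,5,6}
'd' @ 1: {1,5,6,7}  [accepting]
'c' @ 2: {}  — no active states
rest 'caddbdbdd' ignored (set empty)
final: {}; accept 1 not in set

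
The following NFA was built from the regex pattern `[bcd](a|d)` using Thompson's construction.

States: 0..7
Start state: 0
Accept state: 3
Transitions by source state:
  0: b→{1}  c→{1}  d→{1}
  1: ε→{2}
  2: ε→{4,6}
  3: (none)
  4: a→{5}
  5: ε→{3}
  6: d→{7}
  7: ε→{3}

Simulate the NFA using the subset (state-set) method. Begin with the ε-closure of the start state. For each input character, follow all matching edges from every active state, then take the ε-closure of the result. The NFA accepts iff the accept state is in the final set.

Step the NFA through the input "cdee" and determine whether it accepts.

Answer: REJECT

Trace:
initial (ε-close {0}): {0}
'c' @ 1: {1,2,4,6}
'd' @ 2: {3,7}  ✓accept
'e' @ 3: {}  — state set empty
rest 'e' ignored (set empty)
final: {}; accept 3 not in set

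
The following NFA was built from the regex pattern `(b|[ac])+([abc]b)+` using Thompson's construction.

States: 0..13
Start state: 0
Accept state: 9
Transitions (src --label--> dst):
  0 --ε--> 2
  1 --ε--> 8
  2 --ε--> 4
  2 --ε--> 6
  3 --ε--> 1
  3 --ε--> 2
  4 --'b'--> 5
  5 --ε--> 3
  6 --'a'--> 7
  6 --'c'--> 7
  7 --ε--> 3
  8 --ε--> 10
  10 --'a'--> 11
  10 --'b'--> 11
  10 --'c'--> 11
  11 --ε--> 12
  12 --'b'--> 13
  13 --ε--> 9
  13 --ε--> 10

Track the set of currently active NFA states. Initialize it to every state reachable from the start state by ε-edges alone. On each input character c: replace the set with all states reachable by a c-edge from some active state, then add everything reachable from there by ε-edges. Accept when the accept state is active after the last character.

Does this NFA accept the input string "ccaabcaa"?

Answer: REJECT

Steps:
start: ε-closure({0}) = {0,2,4,6}
'c' @ 1: {1,2,3,4,6,7,8,10}
'c' @ 2: {1,2,3,4,6,7,8,10,11,12}
'a' @ 3: {1,2,3,4,6,7,8,10,11,12}
'a' @ 4: {1,2,3,4,6,7,8,10,11,12}
'b' @ 5: {1,2,3,4,5,6,8,9,10,11,12,13}  (accept∈set)
'c' @ 6: {1,2,3,4,6,7,8,10,11,12}
'a' @ 7: {1,2,3,4,6,7,8,10,11,12}
'a' @ 8: {1,2,3,4,6,7,8,10,11,12}
final: {1,2,3,4,6,7,8,10,11,12}; accept 9 not in set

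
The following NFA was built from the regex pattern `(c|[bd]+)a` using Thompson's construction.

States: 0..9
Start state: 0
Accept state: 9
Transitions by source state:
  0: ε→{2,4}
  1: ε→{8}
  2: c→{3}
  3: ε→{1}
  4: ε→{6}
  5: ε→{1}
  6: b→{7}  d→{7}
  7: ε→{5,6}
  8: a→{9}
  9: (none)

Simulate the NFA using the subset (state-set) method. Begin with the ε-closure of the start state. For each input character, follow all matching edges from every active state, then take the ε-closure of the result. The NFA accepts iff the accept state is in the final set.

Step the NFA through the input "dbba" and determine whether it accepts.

S₀ = ε-closure({0}) = {0,2,4,6}
'd' @ 1: {1,5,6,7,8}
'b' @ 2: {1,5,6,7,8}
'b' @ 3: {1,5,6,7,8}
'a' @ 4: {9}  ✓accept
end set {9} — state 9 in

Answer: ACCEPT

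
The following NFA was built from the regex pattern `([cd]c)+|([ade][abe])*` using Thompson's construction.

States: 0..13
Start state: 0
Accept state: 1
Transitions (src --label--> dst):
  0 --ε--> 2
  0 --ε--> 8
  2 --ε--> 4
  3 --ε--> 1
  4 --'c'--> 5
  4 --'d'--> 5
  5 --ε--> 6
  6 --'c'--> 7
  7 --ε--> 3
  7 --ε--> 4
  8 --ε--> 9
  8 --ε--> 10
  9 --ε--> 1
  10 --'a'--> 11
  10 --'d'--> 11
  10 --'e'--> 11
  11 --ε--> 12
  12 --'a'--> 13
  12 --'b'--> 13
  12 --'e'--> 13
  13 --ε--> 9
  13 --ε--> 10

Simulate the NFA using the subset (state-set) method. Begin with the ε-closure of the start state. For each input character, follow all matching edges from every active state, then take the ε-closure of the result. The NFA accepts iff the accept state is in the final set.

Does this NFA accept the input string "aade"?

start: ε-closure({0}) = {0,1,2,4,8,9,10}
'a' @ 1: {11,12}
'a' @ 2: {1,9,10,13}  (accept∈set)
'd' @ 3: {11,12}
'e' @ 4: {1,9,10,13}  (accept∈set)
after full input: {1,9,10,13}  (accept=1 in)

Answer: ACCEPT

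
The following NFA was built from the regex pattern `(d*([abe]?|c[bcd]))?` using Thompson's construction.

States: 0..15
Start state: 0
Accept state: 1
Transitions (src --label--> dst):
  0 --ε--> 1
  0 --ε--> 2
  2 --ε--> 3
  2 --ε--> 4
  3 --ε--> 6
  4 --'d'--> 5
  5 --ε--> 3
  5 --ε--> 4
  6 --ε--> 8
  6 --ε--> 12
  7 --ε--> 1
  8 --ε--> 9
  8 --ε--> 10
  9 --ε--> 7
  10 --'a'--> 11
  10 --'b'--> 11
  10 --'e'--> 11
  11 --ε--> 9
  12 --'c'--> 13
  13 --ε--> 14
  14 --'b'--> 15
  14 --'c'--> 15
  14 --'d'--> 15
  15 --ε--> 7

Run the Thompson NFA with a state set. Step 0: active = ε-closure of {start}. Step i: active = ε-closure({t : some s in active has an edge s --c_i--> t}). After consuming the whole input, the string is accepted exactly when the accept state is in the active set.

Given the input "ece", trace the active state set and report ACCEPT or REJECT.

Answer: REJECT

Derivation:
initial (ε-close {0}): {0,1,2,3,4,6,7,8,9,10,12}
'e' @ 1: {1,7,9,11}  [accepting]
'c' @ 2: {}  — no active states
rest 'e' ignored (set empty)
end set {} — state 1 not in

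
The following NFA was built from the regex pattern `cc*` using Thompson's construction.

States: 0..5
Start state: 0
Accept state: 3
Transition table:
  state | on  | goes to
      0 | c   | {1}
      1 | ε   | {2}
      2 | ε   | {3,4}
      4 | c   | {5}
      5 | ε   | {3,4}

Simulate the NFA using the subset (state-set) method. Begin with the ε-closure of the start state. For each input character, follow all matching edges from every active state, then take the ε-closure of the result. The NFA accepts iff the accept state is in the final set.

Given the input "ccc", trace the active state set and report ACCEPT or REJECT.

S₀ = ε-closure({0}) = {0}
'c' @ 1: {1,2,3,4}  (accept∈set)
'c' @ 2: {3,4,5}  (accept∈set)
'c' @ 3: {3,4,5}  (accept∈set)
final: {3,4,5}; accept 3 in set

Answer: ACCEPT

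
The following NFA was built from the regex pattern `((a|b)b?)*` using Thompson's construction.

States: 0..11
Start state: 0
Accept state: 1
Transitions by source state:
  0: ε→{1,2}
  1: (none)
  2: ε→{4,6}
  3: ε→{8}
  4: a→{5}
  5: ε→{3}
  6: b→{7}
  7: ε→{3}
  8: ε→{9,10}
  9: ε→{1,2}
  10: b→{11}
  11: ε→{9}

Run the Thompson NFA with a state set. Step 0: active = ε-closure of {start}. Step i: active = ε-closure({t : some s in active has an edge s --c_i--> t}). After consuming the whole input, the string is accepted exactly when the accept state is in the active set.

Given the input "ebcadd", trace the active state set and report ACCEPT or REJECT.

Answer: REJECT

Trace:
initial (ε-close {0}): {0,1,2,4,6}
'e' @ 1: {}  — dead — no transitions
rest 'bcadd' ignored (set empty)
after full input: {}  (accept=1 not in)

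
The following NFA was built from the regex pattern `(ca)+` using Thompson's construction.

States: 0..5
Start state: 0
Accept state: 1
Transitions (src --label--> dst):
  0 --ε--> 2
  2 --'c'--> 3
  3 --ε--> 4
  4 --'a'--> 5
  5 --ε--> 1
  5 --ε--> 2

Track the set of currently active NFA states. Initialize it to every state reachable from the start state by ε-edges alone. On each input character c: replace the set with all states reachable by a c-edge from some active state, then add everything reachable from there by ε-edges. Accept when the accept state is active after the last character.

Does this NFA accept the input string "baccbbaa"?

Answer: REJECT

Derivation:
S₀ = ε-closure({0}) = {0,2}
'b' @ 1: {}  — state set empty
rest 'accbbaa' ignored (set empty)
after full input: {}  (accept=1 not in)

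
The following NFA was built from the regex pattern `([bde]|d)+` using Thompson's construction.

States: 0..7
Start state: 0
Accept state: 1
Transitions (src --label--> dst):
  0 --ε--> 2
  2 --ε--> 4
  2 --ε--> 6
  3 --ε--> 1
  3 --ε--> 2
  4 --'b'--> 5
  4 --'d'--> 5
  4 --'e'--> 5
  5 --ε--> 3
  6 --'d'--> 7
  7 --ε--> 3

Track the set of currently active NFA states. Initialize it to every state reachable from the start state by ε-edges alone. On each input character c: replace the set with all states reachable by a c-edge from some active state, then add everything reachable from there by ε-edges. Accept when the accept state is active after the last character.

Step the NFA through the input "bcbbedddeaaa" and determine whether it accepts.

S₀ = ε-closure({0}) = {0,2,4,6}
'b' @ 1: {1,2,3,4,5,6}  [accepting]
'c' @ 2: {}  — state set empty
rest 'bbedddeaaa' ignored (set empty)
after full input: {}  (accept=1 not in)

Answer: REJECT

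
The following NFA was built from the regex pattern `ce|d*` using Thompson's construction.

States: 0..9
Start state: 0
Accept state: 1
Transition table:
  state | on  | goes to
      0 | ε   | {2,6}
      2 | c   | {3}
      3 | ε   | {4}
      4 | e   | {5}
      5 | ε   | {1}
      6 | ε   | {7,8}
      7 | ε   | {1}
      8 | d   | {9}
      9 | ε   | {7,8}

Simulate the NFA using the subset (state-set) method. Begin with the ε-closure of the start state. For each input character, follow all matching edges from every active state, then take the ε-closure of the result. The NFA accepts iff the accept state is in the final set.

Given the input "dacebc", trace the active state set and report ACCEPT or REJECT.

S₀ = ε-closure({0}) = {0,1,2,6,7,8}
'd' @ 1: {1,7,8,9}  [accepting]
'a' @ 2: {}  — state set empty
rest 'cebc' ignored (set empty)
end set {} — state 1 not in

Answer: REJECT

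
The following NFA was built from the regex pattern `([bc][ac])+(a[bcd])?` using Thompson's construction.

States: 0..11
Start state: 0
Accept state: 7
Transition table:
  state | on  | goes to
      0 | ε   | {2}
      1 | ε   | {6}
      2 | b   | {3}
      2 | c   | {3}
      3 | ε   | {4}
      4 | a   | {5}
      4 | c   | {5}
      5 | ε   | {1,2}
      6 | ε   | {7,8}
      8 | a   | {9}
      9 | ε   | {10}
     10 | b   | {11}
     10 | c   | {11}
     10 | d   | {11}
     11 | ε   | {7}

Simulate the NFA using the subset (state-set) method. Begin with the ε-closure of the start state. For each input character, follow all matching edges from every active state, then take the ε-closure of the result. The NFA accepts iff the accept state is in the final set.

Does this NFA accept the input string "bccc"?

initial (ε-close {0}): {0,2}
'b' @ 1: {3,4}
'c' @ 2: {1,2,5,6,7,8}  (accept∈set)
'c' @ 3: {3,4}
'c' @ 4: {1,2,5,6,7,8}  (accept∈set)
after full input: {1,2,5,6,7,8}  (accept=7 in)

Answer: ACCEPT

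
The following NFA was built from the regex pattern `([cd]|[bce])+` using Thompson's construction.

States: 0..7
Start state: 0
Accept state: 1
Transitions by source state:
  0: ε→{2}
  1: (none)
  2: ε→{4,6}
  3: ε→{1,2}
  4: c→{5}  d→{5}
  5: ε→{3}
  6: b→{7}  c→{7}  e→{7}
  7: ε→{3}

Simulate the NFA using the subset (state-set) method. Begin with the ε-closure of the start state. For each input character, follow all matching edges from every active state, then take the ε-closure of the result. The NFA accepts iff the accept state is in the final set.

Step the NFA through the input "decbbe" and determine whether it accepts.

Answer: ACCEPT

Steps:
S₀ = ε-closure({0}) = {0,2,4,6}
'd' @ 1: {1,2,3,4,5,6}  ✓accept
'e' @ 2: {1,2,3,4,6,7}  ✓accept
'c' @ 3: {1,2,3,4,5,6,7}  ✓accept
'b' @ 4: {1,2,3,4,6,7}  ✓accept
'b' @ 5: {1,2,3,4,6,7}  ✓accept
'e' @ 6: {1,2,3,4,6,7}  ✓accept
final: {1,2,3,4,6,7}; accept 1 in set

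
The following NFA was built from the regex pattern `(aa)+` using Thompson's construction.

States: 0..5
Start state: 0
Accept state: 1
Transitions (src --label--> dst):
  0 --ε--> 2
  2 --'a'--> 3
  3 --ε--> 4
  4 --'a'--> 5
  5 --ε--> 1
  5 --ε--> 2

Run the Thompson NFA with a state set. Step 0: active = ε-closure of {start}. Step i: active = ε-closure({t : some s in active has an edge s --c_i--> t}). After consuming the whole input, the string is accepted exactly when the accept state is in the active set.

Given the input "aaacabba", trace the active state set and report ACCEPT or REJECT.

S₀ = ε-closure({0}) = {0,2}
'a' @ 1: {3,4}
'a' @ 2: {1,2,5}  ✓accept
'a' @ 3: {3,4}
'c' @ 4: {}  — no active states
rest 'abba' ignored (set empty)
end set {} — state 1 not in

Answer: REJECT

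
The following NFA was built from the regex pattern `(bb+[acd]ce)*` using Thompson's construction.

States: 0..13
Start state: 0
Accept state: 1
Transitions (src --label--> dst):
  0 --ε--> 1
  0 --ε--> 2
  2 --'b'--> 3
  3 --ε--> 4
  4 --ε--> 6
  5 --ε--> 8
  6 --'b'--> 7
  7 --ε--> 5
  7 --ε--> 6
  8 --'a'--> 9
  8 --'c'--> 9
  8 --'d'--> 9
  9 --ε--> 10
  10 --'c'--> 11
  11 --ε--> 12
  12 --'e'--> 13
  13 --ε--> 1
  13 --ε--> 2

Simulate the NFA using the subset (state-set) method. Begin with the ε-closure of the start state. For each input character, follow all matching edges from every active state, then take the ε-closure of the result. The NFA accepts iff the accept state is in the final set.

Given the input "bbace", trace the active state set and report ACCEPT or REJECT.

Answer: ACCEPT

Derivation:
S₀ = ε-closure({0}) = {0,1,2}
'b' @ 1: {3,4,6}
'b' @ 2: {5,6,7,8}
'a' @ 3: {9,10}
'c' @ 4: {11,12}
'e' @ 5: {1,2,13}  (accept∈set)
final: {1,2,13}; accept 1 in set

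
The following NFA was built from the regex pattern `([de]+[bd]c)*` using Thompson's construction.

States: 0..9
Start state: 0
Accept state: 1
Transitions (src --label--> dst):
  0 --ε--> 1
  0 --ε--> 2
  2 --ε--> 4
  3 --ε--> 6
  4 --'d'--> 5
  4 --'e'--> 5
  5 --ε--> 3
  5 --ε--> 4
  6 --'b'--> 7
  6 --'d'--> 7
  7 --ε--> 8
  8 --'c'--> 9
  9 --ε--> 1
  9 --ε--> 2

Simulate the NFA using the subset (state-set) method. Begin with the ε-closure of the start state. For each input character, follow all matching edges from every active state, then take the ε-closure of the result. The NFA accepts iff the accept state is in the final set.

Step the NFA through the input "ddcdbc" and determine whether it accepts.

initial (ε-close {0}): {0,1,2,4}
'd' @ 1: {3,4,5,6}
'd' @ 2: {3,4,5,6,7,8}
'c' @ 3: {1,2,4,9}  (accept∈set)
'd' @ 4: {3,4,5,6}
'b' @ 5: {7,8}
'c' @ 6: {1,2,4,9}  (accept∈set)
end set {1,2,4,9} — state 1 in

Answer: ACCEPT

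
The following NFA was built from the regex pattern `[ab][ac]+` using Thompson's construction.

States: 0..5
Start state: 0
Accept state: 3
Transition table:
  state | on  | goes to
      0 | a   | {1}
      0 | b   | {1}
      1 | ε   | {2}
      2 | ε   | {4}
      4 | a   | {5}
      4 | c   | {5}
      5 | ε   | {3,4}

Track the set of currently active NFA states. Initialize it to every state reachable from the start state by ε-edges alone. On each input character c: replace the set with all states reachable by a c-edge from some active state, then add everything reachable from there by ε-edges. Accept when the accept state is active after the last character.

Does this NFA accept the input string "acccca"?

Answer: ACCEPT

Steps:
S₀ = ε-closure({0}) = {0}
'a' @ 1: {1,2,4}
'c' @ 2: {3,4,5}  (accept∈set)
'c' @ 3: {3,4,5}  (accept∈set)
'c' @ 4: {3,4,5}  (accept∈set)
'c' @ 5: {3,4,5}  (accept∈set)
'a' @ 6: {3,4,5}  (accept∈set)
final: {3,4,5}; accept 3 in set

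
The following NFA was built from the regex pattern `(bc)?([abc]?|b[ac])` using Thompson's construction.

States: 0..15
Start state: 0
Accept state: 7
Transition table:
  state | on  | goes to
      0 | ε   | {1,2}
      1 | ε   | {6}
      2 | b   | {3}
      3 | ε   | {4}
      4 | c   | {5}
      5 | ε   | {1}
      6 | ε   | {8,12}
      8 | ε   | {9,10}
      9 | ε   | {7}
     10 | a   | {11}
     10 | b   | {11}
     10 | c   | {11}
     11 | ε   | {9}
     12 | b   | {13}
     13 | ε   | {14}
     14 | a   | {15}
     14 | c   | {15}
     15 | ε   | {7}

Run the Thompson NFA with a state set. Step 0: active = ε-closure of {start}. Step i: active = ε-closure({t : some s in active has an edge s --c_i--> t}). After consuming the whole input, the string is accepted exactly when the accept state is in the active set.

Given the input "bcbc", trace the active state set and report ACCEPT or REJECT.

initial (ε-close {0}): {0,1,2,6,7,8,9,10,12}
'b' @ 1: {3,4,7,9,11,13,14}  ✓accept
'c' @ 2: {1,5,6,7,8,9,10,12,15}  ✓accept
'b' @ 3: {7,9,11,13,14}  ✓accept
'c' @ 4: {7,15}  ✓accept
after full input: {7,15}  (accept=7 in)

Answer: ACCEPT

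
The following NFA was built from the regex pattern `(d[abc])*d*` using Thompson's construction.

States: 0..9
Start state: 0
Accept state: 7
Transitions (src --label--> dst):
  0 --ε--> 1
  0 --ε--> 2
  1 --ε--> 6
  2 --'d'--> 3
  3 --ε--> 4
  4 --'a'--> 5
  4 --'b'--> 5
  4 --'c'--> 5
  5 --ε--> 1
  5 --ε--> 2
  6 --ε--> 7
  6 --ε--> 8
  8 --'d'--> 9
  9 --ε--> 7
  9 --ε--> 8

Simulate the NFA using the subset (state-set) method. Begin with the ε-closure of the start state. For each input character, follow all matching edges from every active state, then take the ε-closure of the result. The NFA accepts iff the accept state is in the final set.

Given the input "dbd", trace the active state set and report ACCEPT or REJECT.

Answer: ACCEPT

Steps:
start: ε-closure({0}) = {0,1,2,6,7,8}
'd' @ 1: {3,4,7,8,9}  (accept∈set)
'b' @ 2: {1,2,5,6,7,8}  (accept∈set)
'd' @ 3: {3,4,7,8,9}  (accept∈set)
final: {3,4,7,8,9}; accept 7 in set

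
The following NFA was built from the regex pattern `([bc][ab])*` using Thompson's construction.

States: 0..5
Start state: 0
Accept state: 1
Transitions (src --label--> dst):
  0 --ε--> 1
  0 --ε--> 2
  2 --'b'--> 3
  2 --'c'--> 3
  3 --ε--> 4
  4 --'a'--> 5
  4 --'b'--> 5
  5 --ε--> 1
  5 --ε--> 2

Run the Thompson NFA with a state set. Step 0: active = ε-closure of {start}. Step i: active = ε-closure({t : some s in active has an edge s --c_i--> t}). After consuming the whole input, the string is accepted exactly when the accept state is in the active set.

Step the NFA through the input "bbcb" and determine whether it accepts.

Answer: ACCEPT

Derivation:
S₀ = ε-closure({0}) = {0,1,2}
'b' @ 1: {3,4}
'b' @ 2: {1,2,5}  ✓accept
'c' @ 3: {3,4}
'b' @ 4: {1,2,5}  ✓accept
after full input: {1,2,5}  (accept=1 in)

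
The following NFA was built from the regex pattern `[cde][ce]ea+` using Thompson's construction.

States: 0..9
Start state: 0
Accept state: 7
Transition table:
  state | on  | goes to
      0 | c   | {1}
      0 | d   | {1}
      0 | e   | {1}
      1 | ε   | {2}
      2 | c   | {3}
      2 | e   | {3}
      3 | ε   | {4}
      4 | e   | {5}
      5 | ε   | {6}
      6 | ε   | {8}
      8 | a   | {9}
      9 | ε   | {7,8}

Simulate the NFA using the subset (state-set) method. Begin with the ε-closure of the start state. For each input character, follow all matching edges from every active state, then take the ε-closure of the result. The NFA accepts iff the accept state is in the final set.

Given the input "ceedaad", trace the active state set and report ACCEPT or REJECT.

initial (ε-close {0}): {0}
'c' @ 1: {1,2}
'e' @ 2: {3,4}
'e' @ 3: {5,6,8}
'd' @ 4: {}  — state set empty
rest 'aad' ignored (set empty)
end set {} — state 7 not in

Answer: REJECT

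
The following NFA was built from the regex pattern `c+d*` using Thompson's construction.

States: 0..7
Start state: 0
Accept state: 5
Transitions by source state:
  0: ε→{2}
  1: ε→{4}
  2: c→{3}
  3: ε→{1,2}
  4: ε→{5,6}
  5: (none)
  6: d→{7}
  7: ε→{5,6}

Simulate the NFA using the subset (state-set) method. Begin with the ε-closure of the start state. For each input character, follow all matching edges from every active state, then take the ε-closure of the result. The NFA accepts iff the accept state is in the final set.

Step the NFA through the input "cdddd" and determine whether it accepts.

Answer: ACCEPT

Steps:
initial (ε-close {0}): {0,2}
'c' @ 1: {1,2,3,4,5,6}  ✓accept
'd' @ 2: {5,6,7}  ✓accept
'd' @ 3: {5,6,7}  ✓accept
'd' @ 4: {5,6,7}  ✓accept
'd' @ 5: {5,6,7}  ✓accept
final: {5,6,7}; accept 5 in set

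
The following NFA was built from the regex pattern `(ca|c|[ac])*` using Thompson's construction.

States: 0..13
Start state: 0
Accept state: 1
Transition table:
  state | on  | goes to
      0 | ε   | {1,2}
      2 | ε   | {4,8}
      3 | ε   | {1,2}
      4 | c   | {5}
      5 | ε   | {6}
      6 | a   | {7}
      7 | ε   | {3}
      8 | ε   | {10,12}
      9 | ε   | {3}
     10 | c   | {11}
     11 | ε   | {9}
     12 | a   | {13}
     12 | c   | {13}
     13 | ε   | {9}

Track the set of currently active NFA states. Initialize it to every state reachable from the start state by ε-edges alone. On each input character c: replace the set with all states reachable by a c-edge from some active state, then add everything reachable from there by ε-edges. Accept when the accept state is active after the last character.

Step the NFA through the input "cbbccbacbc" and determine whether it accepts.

Answer: REJECT

Trace:
S₀ = ε-closure({0}) = {0,1,2,4,8,10,12}
'c' @ 1: {1,2,3,4,5,6,8,9,10,11,12,13}  [accepting]
'b' @ 2: {}  — no active states
rest 'bccbacbc' ignored (set empty)
after full input: {}  (accept=1 not in)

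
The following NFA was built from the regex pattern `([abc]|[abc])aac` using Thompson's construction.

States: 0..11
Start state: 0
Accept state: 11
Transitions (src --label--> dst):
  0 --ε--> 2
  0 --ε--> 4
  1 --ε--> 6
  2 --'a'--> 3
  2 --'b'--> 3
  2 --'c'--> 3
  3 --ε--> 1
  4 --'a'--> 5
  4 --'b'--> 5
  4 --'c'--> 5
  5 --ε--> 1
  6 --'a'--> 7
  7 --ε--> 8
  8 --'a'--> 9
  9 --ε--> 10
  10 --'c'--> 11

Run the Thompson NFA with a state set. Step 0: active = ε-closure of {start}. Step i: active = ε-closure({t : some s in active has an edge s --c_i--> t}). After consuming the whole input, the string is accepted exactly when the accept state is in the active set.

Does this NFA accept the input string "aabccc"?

Answer: REJECT

Steps:
start: ε-closure({0}) = {0,2,4}
'a' @ 1: {1,3,5,6}
'a' @ 2: {7,8}
'b' @ 3: {}  — state set empty
rest 'ccc' ignored (set empty)
final: {}; accept 11 not in set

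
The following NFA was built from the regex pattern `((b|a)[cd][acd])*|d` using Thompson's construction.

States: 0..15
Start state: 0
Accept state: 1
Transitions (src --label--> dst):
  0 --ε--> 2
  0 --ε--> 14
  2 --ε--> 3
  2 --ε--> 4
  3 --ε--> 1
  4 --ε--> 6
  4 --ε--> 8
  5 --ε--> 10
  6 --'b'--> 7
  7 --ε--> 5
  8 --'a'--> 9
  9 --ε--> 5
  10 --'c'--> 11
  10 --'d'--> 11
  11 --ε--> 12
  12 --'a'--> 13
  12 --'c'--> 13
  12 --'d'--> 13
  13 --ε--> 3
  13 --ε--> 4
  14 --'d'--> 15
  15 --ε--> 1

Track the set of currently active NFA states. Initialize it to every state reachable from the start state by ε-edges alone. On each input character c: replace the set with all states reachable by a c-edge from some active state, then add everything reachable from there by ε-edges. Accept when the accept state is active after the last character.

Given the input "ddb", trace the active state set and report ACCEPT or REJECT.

S₀ = ε-closure({0}) = {0,1,2,3,4,6,8,14}
'd' @ 1: {1,15}  (accept∈set)
'd' @ 2: {}  — state set empty
rest 'b' ignored (set empty)
final: {}; accept 1 not in set

Answer: REJECT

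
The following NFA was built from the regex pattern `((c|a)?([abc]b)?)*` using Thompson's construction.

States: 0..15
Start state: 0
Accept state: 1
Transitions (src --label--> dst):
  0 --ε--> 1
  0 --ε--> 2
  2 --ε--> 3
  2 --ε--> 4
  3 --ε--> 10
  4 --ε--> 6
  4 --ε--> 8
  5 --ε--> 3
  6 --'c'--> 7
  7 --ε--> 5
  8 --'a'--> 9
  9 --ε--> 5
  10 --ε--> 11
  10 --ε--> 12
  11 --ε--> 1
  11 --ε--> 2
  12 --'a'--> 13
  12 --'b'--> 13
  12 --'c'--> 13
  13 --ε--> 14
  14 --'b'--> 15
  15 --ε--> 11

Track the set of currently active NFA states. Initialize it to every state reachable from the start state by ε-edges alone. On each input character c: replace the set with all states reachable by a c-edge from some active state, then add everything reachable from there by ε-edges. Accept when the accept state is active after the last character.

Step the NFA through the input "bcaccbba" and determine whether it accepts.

Answer: REJECT

Trace:
S₀ = ε-closure({0}) = {0,1,2,3,4,6,8,10,11,12}
'b' @ 1: {13,14}
'c' @ 2: {}  — no active states
rest 'accbba' ignored (set empty)
final: {}; accept 1 not in set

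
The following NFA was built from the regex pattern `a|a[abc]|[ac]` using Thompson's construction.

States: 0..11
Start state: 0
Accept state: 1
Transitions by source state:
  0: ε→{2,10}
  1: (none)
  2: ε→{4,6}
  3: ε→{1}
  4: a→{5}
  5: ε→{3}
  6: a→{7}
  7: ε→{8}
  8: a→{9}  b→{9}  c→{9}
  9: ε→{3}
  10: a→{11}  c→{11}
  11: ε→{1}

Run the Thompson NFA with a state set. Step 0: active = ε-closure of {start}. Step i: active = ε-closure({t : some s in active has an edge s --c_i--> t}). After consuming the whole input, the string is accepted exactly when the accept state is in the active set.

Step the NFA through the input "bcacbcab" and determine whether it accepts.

start: ε-closure({0}) = {0,2,4,6,10}
'b' @ 1: {}  — dead — no transitions
rest 'cacbcab' ignored (set empty)
end set {} — state 1 not in

Answer: REJECT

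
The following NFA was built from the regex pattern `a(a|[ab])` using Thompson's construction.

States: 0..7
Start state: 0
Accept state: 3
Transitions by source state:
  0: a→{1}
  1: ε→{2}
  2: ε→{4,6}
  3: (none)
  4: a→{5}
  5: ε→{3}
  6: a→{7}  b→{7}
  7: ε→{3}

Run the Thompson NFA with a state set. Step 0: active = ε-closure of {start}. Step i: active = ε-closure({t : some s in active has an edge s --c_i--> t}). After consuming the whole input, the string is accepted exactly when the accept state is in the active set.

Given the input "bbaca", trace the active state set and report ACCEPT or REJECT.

Answer: REJECT

Derivation:
initial (ε-close {0}): {0}
'b' @ 1: {}  — state set empty
rest 'baca' ignored (set empty)
after full input: {}  (accept=3 not in)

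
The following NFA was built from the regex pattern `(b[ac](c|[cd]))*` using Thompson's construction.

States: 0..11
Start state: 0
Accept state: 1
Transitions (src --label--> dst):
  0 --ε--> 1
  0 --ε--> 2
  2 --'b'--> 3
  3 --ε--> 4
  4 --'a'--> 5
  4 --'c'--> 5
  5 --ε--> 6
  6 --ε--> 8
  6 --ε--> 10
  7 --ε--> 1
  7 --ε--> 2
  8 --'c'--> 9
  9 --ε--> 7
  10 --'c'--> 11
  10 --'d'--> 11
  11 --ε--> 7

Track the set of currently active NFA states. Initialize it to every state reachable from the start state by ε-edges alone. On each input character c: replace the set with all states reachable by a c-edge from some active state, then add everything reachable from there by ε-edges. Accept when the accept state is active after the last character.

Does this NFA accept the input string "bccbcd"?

Answer: ACCEPT

Trace:
initial (ε-close {0}): {0,1,2}
'b' @ 1: {3,4}
'c' @ 2: {5,6,8,10}
'c' @ 3: {1,2,7,9,11}  (accept∈set)
'b' @ 4: {3,4}
'c' @ 5: {5,6,8,10}
'd' @ 6: {1,2,7,11}  (accept∈set)
end set {1,2,7,11} — state 1 in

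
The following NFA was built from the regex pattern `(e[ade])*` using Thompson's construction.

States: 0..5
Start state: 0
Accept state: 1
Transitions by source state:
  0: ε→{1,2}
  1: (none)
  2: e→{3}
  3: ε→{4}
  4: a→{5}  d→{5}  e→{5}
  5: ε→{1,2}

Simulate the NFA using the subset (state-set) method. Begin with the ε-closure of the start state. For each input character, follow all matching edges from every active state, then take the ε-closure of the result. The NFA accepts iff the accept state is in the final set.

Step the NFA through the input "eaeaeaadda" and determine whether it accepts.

S₀ = ε-closure({0}) = {0,1,2}
'e' @ 1: {3,4}
'a' @ 2: {1,2,5}  (accept∈set)
'e' @ 3: {3,4}
'a' @ 4: {1,2,5}  (accept∈set)
'e' @ 5: {3,4}
'a' @ 6: {1,2,5}  (accept∈set)
'a' @ 7: {}  — state set empty
rest 'dda' ignored (set empty)
end set {} — state 1 not in

Answer: REJECT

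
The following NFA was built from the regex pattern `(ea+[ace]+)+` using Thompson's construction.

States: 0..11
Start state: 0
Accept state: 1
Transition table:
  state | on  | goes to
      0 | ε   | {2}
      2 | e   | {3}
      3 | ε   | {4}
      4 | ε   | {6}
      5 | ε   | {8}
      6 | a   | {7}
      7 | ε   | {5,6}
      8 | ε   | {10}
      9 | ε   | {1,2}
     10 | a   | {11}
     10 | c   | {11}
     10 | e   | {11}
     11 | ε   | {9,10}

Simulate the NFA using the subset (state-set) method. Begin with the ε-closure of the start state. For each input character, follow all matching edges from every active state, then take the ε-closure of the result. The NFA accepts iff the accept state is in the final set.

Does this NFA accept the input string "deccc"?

Answer: REJECT

Steps:
start: ε-closure({0}) = {0,2}
'd' @ 1: {}  — dead — no transitions
rest 'eccc' ignored (set empty)
final: {}; accept 1 not in set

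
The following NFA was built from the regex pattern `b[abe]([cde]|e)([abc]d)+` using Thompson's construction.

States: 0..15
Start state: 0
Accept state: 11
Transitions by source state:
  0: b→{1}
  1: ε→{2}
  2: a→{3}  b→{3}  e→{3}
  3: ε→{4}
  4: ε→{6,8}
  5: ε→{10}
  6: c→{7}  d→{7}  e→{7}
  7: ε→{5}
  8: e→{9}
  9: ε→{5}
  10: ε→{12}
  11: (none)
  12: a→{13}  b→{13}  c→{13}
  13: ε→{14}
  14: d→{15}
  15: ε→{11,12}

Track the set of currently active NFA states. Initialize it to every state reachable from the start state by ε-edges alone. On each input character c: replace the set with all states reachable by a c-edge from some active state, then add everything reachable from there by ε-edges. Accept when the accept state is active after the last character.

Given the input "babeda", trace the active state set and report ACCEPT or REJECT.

Answer: REJECT

Steps:
initial (ε-close {0}): {0}
'b' @ 1: {1,2}
'a' @ 2: {3,4,6,8}
'b' @ 3: {}  — no active states
rest 'eda' ignored (set empty)
end set {} — state 11 not in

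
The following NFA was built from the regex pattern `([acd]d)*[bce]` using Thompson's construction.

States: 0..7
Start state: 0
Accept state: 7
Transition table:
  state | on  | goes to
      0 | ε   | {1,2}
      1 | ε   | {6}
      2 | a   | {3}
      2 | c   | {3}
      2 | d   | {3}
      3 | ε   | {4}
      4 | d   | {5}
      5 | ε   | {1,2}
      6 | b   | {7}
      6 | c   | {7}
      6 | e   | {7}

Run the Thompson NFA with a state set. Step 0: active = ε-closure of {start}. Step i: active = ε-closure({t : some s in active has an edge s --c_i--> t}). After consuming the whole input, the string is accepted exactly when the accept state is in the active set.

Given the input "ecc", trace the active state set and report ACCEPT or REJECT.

Answer: REJECT

Derivation:
initial (ε-close {0}): {0,1,2,6}
'e' @ 1: {7}  (accept∈set)
'c' @ 2: {}  — no active states
rest 'c' ignored (set empty)
end set {} — state 7 not in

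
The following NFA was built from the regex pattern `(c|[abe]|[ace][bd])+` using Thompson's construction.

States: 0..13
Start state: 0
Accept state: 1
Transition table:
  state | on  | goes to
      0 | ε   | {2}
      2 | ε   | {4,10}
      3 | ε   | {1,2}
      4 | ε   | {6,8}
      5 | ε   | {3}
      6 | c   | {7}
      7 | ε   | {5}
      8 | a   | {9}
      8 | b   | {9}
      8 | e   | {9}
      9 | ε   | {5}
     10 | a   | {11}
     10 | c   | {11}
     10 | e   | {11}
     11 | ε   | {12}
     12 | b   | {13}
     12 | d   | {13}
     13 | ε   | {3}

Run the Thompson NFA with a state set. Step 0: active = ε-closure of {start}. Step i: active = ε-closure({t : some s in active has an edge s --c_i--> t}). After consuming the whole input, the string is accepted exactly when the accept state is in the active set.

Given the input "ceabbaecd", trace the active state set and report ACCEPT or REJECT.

Answer: ACCEPT

Derivation:
S₀ = ε-closure({0}) = {0,2,4,6,8,10}
'c' @ 1: {1,2,3,4,5,6,7,8,10,11,12}  ✓accept
'e' @ 2: {1,2,3,4,5,6,8,9,10,11,12}  ✓accept
'a' @ 3: {1,2,3,4,5,6,8,9,10,11,12}  ✓accept
'b' @ 4: {1,2,3,4,5,6,8,9,10,13}  ✓accept
'b' @ 5: {1,2,3,4,5,6,8,9,10}  ✓accept
'a' @ 6: {1,2,3,4,5,6,8,9,10,11,12}  ✓accept
'e' @ 7: {1,2,3,4,5,6,8,9,10,11,12}  ✓accept
'c' @ 8: {1,2,3,4,5,6,7,8,10,11,12}  ✓accept
'd' @ 9: {1,2,3,4,6,8,10,13}  ✓accept
final: {1,2,3,4,6,8,10,13}; accept 1 in set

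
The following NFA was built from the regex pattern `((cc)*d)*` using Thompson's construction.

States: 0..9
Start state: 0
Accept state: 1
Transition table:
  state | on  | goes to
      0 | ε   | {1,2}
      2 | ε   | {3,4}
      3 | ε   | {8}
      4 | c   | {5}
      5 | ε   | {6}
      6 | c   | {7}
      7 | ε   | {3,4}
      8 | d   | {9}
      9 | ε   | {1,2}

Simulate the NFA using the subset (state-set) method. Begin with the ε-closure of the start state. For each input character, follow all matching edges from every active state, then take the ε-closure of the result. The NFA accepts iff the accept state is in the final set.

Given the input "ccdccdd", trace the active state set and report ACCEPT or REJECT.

Answer: ACCEPT

Steps:
S₀ = ε-closure({0}) = {0,1,2,3,4,8}
'c' @ 1: {5,6}
'c' @ 2: {3,4,7,8}
'd' @ 3: {1,2,3,4,8,9}  ✓accept
'c' @ 4: {5,6}
'c' @ 5: {3,4,7,8}
'd' @ 6: {1,2,3,4,8,9}  ✓accept
'd' @ 7: {1,2,3,4,8,9}  ✓accept
final: {1,2,3,4,8,9}; accept 1 in set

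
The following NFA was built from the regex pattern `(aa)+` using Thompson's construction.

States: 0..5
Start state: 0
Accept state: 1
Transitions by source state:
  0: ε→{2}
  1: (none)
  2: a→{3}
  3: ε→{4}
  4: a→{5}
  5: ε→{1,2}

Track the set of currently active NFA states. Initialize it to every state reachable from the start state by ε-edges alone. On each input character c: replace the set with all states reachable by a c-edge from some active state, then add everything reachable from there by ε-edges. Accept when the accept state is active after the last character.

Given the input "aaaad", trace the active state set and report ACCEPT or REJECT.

initial (ε-close {0}): {0,2}
'a' @ 1: {3,4}
'a' @ 2: {1,2,5}  ✓accept
'a' @ 3: {3,4}
'a' @ 4: {1,2,5}  ✓accept
'd' @ 5: {}  — no active states
final: {}; accept 1 not in set

Answer: REJECT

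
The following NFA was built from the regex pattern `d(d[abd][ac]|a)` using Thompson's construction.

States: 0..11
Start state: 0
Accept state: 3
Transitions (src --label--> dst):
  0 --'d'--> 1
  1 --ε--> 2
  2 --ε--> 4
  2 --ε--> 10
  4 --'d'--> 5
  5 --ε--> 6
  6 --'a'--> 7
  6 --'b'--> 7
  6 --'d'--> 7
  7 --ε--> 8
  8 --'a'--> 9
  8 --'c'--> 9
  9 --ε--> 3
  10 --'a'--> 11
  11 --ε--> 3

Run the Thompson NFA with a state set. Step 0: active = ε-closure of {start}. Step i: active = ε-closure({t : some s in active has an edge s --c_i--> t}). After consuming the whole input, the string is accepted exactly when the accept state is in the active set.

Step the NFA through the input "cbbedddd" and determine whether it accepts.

Answer: REJECT

Derivation:
start: ε-closure({0}) = {0}
'c' @ 1: {}  — no active states
rest 'bbedddd' ignored (set empty)
end set {} — state 3 not in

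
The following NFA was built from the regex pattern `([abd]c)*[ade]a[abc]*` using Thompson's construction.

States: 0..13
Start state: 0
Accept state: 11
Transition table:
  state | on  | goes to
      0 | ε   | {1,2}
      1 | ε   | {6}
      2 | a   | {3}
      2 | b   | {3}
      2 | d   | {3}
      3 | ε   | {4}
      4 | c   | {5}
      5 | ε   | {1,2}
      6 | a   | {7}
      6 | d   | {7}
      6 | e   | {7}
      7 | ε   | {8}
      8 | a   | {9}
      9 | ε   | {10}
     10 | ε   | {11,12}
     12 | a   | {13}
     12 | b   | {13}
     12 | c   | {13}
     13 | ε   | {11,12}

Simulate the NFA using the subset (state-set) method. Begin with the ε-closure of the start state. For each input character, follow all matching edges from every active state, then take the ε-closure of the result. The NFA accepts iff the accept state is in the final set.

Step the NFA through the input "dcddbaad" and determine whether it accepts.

Answer: REJECT

Trace:
initial (ε-close {0}): {0,1,2,6}
'd' @ 1: {3,4,7,8}
'c' @ 2: {1,2,5,6}
'd' @ 3: {3,4,7,8}
'd' @ 4: {}  — no active states
rest 'baad' ignored (set empty)
end set {} — state 11 not in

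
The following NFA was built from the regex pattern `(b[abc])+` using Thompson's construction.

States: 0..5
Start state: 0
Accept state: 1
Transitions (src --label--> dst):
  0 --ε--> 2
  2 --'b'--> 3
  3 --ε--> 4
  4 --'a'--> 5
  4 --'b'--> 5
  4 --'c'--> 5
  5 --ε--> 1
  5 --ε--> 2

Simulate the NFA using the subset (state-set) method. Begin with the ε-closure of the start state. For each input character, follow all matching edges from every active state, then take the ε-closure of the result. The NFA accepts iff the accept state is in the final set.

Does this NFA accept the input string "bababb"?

initial (ε-close {0}): {0,2}
'b' @ 1: {3,4}
'a' @ 2: {1,2,5}  [accepting]
'b' @ 3: {3,4}
'a' @ 4: {1,2,5}  [accepting]
'b' @ 5: {3,4}
'b' @ 6: {1,2,5}  [accepting]
final: {1,2,5}; accept 1 in set

Answer: ACCEPT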